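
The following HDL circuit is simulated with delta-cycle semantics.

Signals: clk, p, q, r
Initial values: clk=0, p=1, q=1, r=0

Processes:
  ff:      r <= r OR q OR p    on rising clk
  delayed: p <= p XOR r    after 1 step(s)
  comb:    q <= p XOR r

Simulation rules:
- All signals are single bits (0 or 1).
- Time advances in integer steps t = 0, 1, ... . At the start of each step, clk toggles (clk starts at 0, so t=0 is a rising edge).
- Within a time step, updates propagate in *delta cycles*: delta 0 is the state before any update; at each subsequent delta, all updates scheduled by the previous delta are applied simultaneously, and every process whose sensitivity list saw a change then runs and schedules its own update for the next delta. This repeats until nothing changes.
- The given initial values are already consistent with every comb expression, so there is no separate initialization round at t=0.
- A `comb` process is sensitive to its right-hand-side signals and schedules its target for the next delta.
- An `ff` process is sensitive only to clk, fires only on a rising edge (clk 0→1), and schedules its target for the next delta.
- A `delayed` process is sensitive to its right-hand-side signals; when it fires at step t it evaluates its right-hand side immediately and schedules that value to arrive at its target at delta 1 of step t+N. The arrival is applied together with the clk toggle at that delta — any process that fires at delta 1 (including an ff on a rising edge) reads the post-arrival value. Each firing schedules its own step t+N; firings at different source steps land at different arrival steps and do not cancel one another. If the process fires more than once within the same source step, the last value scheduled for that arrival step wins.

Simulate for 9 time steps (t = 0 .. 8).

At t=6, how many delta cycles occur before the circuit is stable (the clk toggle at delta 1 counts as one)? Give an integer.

t0.Δ0 r=0 clk=0 q=1 p=1
t0.Δ1 r=0 clk=1 q=1 p=1
t0.Δ2 r=1 clk=1 q=1 p=1
t0.Δ3 r=1 clk=1 q=0 p=1
t1.Δ0 r=1 clk=1 q=0 p=1
t1.Δ1 r=1 clk=0 q=0 p=0
t1.Δ2 r=1 clk=0 q=1 p=0
t2.Δ0 r=1 clk=0 q=1 p=0
t2.Δ1 r=1 clk=1 q=1 p=1
t2.Δ2 r=1 clk=1 q=0 p=1
t3.Δ0 r=1 clk=1 q=0 p=1
t3.Δ1 r=1 clk=0 q=0 p=0
t3.Δ2 r=1 clk=0 q=1 p=0
t4.Δ0 r=1 clk=0 q=1 p=0
t4.Δ1 r=1 clk=1 q=1 p=1
t4.Δ2 r=1 clk=1 q=0 p=1
t5.Δ0 r=1 clk=1 q=0 p=1
t5.Δ1 r=1 clk=0 q=0 p=0
t5.Δ2 r=1 clk=0 q=1 p=0
t6.Δ0 r=1 clk=0 q=1 p=0
t6.Δ1 r=1 clk=1 q=1 p=1
t6.Δ2 r=1 clk=1 q=0 p=1
t7.Δ0 r=1 clk=1 q=0 p=1
t7.Δ1 r=1 clk=0 q=0 p=0
t7.Δ2 r=1 clk=0 q=1 p=0
t8.Δ0 r=1 clk=0 q=1 p=0
t8.Δ1 r=1 clk=1 q=1 p=1
t8.Δ2 r=1 clk=1 q=0 p=1

2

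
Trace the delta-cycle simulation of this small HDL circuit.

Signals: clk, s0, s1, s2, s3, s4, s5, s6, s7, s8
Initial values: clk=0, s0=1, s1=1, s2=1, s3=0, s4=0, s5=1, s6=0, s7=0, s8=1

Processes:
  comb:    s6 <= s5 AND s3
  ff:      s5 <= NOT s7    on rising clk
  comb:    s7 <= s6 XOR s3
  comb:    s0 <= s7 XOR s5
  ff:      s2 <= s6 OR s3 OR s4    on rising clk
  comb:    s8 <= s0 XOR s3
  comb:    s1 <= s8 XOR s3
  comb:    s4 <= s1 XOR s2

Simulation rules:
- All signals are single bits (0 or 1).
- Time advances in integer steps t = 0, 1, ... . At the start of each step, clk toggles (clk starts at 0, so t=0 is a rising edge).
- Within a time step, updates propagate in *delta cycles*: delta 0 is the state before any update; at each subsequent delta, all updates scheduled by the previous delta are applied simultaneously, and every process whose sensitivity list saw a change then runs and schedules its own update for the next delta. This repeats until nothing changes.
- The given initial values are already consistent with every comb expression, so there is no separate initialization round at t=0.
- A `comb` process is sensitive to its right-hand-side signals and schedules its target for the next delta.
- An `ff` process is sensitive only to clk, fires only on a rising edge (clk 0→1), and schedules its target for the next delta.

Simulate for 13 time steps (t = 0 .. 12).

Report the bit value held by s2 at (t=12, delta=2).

[bits: s4,s2,s3,s6,s8,clk,s1,s0,s7,s5]
t=0: Δ0=0100101101 Δ1=0100111101 Δ2=0000111101 Δ3=1000111101 | 3Δ
t=1: Δ0=1000111101 Δ1=1000101101 | 1Δ
t=2: Δ0=1000101101 Δ1=1000111101 Δ2=1100111101 Δ3=0100111101 | 3Δ
t=3: Δ0=0100111101 Δ1=0100101101 | 1Δ
t=4: Δ0=0100101101 Δ1=0100111101 Δ2=0000111101 Δ3=1000111101 | 3Δ
t=5: Δ0=1000111101 Δ1=1000101101 | 1Δ
t=6: Δ0=1000101101 Δ1=1000111101 Δ2=1100111101 Δ3=0100111101 | 3Δ
t=7: Δ0=0100111101 Δ1=0100101101 | 1Δ
t=8: Δ0=0100101101 Δ1=0100111101 Δ2=0000111101 Δ3=1000111101 | 3Δ
t=9: Δ0=1000111101 Δ1=1000101101 | 1Δ
t=10: Δ0=1000101101 Δ1=1000111101 Δ2=1100111101 Δ3=0100111101 | 3Δ
t=11: Δ0=0100111101 Δ1=0100101101 | 1Δ
t=12: Δ0=0100101101 Δ1=0100111101 Δ2=0000111101 Δ3=1000111101 | 3Δ

0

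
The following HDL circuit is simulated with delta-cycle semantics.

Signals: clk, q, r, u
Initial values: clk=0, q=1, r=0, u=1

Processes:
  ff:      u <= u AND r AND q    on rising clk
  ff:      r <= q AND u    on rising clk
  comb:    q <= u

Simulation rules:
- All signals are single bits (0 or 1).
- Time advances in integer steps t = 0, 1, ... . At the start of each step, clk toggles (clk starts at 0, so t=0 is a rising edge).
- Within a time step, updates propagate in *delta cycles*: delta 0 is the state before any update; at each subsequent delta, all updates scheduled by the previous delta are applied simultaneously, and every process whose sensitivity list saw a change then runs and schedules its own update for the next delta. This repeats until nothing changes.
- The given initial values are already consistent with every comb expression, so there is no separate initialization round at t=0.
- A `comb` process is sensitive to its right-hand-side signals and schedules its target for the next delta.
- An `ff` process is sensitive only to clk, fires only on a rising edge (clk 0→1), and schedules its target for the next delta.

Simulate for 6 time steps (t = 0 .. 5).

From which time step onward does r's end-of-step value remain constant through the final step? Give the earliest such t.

2

[bits: r,u,q,clk]
t=0: Δ0=0110 Δ1=0111 Δ2=1011 Δ3=1001 | 3Δ
t=1: Δ0=1001 Δ1=1000 | 1Δ
t=2: Δ0=1000 Δ1=1001 Δ2=0001 | 2Δ
t=3: Δ0=0001 Δ1=0000 | 1Δ
t=4: Δ0=0000 Δ1=0001 | 1Δ
t=5: Δ0=0001 Δ1=0000 | 1Δ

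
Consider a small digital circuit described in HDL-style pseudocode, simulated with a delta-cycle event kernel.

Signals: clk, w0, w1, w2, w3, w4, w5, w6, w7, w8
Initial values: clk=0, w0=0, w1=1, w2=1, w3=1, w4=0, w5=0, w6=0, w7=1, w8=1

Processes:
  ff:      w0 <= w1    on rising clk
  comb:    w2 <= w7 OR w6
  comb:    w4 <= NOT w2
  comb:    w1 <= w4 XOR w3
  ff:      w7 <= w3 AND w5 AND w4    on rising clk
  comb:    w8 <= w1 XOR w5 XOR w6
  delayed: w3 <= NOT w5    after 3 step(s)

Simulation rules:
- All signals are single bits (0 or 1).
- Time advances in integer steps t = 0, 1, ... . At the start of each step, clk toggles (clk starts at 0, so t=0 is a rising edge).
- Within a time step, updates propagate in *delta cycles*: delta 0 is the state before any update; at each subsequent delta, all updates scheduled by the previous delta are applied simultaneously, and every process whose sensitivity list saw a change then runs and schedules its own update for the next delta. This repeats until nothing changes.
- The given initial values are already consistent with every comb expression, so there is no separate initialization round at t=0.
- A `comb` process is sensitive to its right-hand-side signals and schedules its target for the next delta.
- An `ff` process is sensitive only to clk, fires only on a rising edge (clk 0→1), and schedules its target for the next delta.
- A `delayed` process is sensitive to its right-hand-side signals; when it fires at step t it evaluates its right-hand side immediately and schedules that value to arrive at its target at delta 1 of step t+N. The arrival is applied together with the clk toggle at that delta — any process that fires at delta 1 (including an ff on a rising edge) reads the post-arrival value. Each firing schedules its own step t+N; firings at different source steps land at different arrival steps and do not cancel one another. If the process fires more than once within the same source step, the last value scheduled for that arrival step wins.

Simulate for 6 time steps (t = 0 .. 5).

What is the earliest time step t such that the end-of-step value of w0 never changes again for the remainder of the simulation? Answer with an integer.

2

t0.Δ0 clk=0 w6=0 w4=0 w7=1 w0=0 w3=1 w8=1 w5=0 w2=1 w1=1
t0.Δ1 clk=1 w6=0 w4=0 w7=1 w0=0 w3=1 w8=1 w5=0 w2=1 w1=1
t0.Δ2 clk=1 w6=0 w4=0 w7=0 w0=1 w3=1 w8=1 w5=0 w2=1 w1=1
t0.Δ3 clk=1 w6=0 w4=0 w7=0 w0=1 w3=1 w8=1 w5=0 w2=0 w1=1
t0.Δ4 clk=1 w6=0 w4=1 w7=0 w0=1 w3=1 w8=1 w5=0 w2=0 w1=1
t0.Δ5 clk=1 w6=0 w4=1 w7=0 w0=1 w3=1 w8=1 w5=0 w2=0 w1=0
t0.Δ6 clk=1 w6=0 w4=1 w7=0 w0=1 w3=1 w8=0 w5=0 w2=0 w1=0
t1.Δ0 clk=1 w6=0 w4=1 w7=0 w0=1 w3=1 w8=0 w5=0 w2=0 w1=0
t1.Δ1 clk=0 w6=0 w4=1 w7=0 w0=1 w3=1 w8=0 w5=0 w2=0 w1=0
t2.Δ0 clk=0 w6=0 w4=1 w7=0 w0=1 w3=1 w8=0 w5=0 w2=0 w1=0
t2.Δ1 clk=1 w6=0 w4=1 w7=0 w0=1 w3=1 w8=0 w5=0 w2=0 w1=0
t2.Δ2 clk=1 w6=0 w4=1 w7=0 w0=0 w3=1 w8=0 w5=0 w2=0 w1=0
t3.Δ0 clk=1 w6=0 w4=1 w7=0 w0=0 w3=1 w8=0 w5=0 w2=0 w1=0
t3.Δ1 clk=0 w6=0 w4=1 w7=0 w0=0 w3=1 w8=0 w5=0 w2=0 w1=0
t4.Δ0 clk=0 w6=0 w4=1 w7=0 w0=0 w3=1 w8=0 w5=0 w2=0 w1=0
t4.Δ1 clk=1 w6=0 w4=1 w7=0 w0=0 w3=1 w8=0 w5=0 w2=0 w1=0
t5.Δ0 clk=1 w6=0 w4=1 w7=0 w0=0 w3=1 w8=0 w5=0 w2=0 w1=0
t5.Δ1 clk=0 w6=0 w4=1 w7=0 w0=0 w3=1 w8=0 w5=0 w2=0 w1=0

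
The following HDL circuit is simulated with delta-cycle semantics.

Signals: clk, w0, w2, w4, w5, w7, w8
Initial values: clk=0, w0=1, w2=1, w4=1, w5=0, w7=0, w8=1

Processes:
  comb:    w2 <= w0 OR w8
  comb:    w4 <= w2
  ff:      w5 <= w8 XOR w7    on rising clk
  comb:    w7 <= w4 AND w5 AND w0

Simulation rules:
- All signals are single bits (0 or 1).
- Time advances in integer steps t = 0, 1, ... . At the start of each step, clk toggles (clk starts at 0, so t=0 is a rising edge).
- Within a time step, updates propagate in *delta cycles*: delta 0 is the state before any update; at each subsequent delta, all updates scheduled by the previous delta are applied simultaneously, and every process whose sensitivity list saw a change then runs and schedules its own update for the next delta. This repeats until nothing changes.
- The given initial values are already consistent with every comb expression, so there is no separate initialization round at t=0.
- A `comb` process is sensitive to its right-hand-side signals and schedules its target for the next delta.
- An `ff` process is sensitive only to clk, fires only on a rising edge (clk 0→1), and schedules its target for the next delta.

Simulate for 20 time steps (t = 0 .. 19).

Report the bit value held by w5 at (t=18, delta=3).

0

[bits: w0,w7,clk,w8,w2,w4,w5]
t=0: Δ0=1001110 Δ1=1011110 Δ2=1011111 Δ3=1111111 | 3Δ
t=1: Δ0=1111111 Δ1=1101111 | 1Δ
t=2: Δ0=1101111 Δ1=1111111 Δ2=1111110 Δ3=1011110 | 3Δ
t=3: Δ0=1011110 Δ1=1001110 | 1Δ
t=4: Δ0=1001110 Δ1=1011110 Δ2=1011111 Δ3=1111111 | 3Δ
t=5: Δ0=1111111 Δ1=1101111 | 1Δ
t=6: Δ0=1101111 Δ1=1111111 Δ2=1111110 Δ3=1011110 | 3Δ
t=7: Δ0=1011110 Δ1=1001110 | 1Δ
t=8: Δ0=1001110 Δ1=1011110 Δ2=1011111 Δ3=1111111 | 3Δ
t=9: Δ0=1111111 Δ1=1101111 | 1Δ
t=10: Δ0=1101111 Δ1=1111111 Δ2=1111110 Δ3=1011110 | 3Δ
t=11: Δ0=1011110 Δ1=1001110 | 1Δ
t=12: Δ0=1001110 Δ1=1011110 Δ2=1011111 Δ3=1111111 | 3Δ
t=13: Δ0=1111111 Δ1=1101111 | 1Δ
t=14: Δ0=1101111 Δ1=1111111 Δ2=1111110 Δ3=1011110 | 3Δ
t=15: Δ0=1011110 Δ1=1001110 | 1Δ
t=16: Δ0=1001110 Δ1=1011110 Δ2=1011111 Δ3=1111111 | 3Δ
t=17: Δ0=1111111 Δ1=1101111 | 1Δ
t=18: Δ0=1101111 Δ1=1111111 Δ2=1111110 Δ3=1011110 | 3Δ
t=19: Δ0=1011110 Δ1=1001110 | 1Δ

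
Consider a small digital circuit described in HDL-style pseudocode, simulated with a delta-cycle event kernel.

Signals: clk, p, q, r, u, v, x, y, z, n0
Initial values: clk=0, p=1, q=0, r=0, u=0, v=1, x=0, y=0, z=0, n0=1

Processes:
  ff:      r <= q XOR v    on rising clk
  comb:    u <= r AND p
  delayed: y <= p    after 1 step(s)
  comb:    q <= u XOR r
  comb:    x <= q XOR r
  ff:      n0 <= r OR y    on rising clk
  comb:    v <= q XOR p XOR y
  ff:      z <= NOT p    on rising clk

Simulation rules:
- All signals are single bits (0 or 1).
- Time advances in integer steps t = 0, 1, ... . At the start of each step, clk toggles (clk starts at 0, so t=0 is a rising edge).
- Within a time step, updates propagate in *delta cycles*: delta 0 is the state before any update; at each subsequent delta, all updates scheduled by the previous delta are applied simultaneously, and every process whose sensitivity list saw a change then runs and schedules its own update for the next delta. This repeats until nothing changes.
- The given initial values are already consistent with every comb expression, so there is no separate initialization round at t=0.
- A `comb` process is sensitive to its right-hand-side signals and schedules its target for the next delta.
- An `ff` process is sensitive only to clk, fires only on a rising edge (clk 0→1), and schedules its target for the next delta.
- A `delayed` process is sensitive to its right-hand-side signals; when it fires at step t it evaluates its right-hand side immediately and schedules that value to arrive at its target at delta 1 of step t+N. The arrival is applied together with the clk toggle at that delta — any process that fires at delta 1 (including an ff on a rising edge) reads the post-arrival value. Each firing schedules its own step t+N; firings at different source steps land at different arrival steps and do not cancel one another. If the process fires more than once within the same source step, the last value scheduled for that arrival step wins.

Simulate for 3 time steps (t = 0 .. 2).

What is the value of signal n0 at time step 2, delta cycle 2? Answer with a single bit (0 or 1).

1

[bits: q,r,clk,x,u,p,n0,z,y,v]
t=0: Δ0=0000011001 Δ1=0010011001 Δ2=0110010001 Δ3=1111110001 Δ4=0110110000 Δ5=0111110001 | 5Δ
t=1: Δ0=0111110001 Δ1=0101110001 | 1Δ
t=2: Δ0=0101110001 Δ1=0111110001 Δ2=0111111001 | 2Δ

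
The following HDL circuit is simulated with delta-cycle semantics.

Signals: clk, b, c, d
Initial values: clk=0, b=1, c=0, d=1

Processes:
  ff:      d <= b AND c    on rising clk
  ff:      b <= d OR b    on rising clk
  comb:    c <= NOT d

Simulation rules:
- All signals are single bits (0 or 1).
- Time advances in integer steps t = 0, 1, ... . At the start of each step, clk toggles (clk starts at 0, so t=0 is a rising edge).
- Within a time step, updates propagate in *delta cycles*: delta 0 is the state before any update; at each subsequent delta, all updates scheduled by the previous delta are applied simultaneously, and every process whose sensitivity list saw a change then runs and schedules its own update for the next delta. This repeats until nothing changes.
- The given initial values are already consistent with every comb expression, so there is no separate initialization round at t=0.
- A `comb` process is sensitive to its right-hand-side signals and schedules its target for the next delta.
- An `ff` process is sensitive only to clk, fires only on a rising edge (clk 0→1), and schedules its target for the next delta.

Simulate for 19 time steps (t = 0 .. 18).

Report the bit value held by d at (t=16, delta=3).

0

[bits: clk,b,c,d]
t=0: Δ0=0101 Δ1=1101 Δ2=1100 Δ3=1110 | 3Δ
t=1: Δ0=1110 Δ1=0110 | 1Δ
t=2: Δ0=0110 Δ1=1110 Δ2=1111 Δ3=1101 | 3Δ
t=3: Δ0=1101 Δ1=0101 | 1Δ
t=4: Δ0=0101 Δ1=1101 Δ2=1100 Δ3=1110 | 3Δ
t=5: Δ0=1110 Δ1=0110 | 1Δ
t=6: Δ0=0110 Δ1=1110 Δ2=1111 Δ3=1101 | 3Δ
t=7: Δ0=1101 Δ1=0101 | 1Δ
t=8: Δ0=0101 Δ1=1101 Δ2=1100 Δ3=1110 | 3Δ
t=9: Δ0=1110 Δ1=0110 | 1Δ
t=10: Δ0=0110 Δ1=1110 Δ2=1111 Δ3=1101 | 3Δ
t=11: Δ0=1101 Δ1=0101 | 1Δ
t=12: Δ0=0101 Δ1=1101 Δ2=1100 Δ3=1110 | 3Δ
t=13: Δ0=1110 Δ1=0110 | 1Δ
t=14: Δ0=0110 Δ1=1110 Δ2=1111 Δ3=1101 | 3Δ
t=15: Δ0=1101 Δ1=0101 | 1Δ
t=16: Δ0=0101 Δ1=1101 Δ2=1100 Δ3=1110 | 3Δ
t=17: Δ0=1110 Δ1=0110 | 1Δ
t=18: Δ0=0110 Δ1=1110 Δ2=1111 Δ3=1101 | 3Δ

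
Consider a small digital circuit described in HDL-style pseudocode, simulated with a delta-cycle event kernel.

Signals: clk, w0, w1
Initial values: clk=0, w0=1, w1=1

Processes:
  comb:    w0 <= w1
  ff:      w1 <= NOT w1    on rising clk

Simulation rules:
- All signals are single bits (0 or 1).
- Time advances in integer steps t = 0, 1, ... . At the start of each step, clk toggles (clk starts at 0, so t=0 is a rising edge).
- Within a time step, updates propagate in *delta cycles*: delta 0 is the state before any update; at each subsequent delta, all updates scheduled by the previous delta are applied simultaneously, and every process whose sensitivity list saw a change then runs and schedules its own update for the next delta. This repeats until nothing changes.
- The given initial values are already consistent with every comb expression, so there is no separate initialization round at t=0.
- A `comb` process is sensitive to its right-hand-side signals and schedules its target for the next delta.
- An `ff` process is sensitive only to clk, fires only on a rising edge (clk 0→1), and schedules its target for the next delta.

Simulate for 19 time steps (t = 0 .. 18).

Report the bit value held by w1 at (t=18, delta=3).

1

t=0 Δ0: w1=1 w0=1 clk=0
  Δ1: clk:0→1
  Δ2: w1:1→0
  Δ3: w0:1→0
  (3Δ to stable)
t=1 Δ0: w1=0 w0=0 clk=1
  Δ1: clk:1→0
  (1Δ to stable)
t=2 Δ0: w1=0 w0=0 clk=0
  Δ1: clk:0→1
  Δ2: w1:0→1
  Δ3: w0:0→1
  (3Δ to stable)
t=3 Δ0: w1=1 w0=1 clk=1
  Δ1: clk:1→0
  (1Δ to stable)
t=4 Δ0: w1=1 w0=1 clk=0
  Δ1: clk:0→1
  Δ2: w1:1→0
  Δ3: w0:1→0
  (3Δ to stable)
t=5 Δ0: w1=0 w0=0 clk=1
  Δ1: clk:1→0
  (1Δ to stable)
t=6 Δ0: w1=0 w0=0 clk=0
  Δ1: clk:0→1
  Δ2: w1:0→1
  Δ3: w0:0→1
  (3Δ to stable)
t=7 Δ0: w1=1 w0=1 clk=1
  Δ1: clk:1→0
  (1Δ to stable)
t=8 Δ0: w1=1 w0=1 clk=0
  Δ1: clk:0→1
  Δ2: w1:1→0
  Δ3: w0:1→0
  (3Δ to stable)
t=9 Δ0: w1=0 w0=0 clk=1
  Δ1: clk:1→0
  (1Δ to stable)
t=10 Δ0: w1=0 w0=0 clk=0
  Δ1: clk:0→1
  Δ2: w1:0→1
  Δ3: w0:0→1
  (3Δ to stable)
t=11 Δ0: w1=1 w0=1 clk=1
  Δ1: clk:1→0
  (1Δ to stable)
t=12 Δ0: w1=1 w0=1 clk=0
  Δ1: clk:0→1
  Δ2: w1:1→0
  Δ3: w0:1→0
  (3Δ to stable)
t=13 Δ0: w1=0 w0=0 clk=1
  Δ1: clk:1→0
  (1Δ to stable)
t=14 Δ0: w1=0 w0=0 clk=0
  Δ1: clk:0→1
  Δ2: w1:0→1
  Δ3: w0:0→1
  (3Δ to stable)
t=15 Δ0: w1=1 w0=1 clk=1
  Δ1: clk:1→0
  (1Δ to stable)
t=16 Δ0: w1=1 w0=1 clk=0
  Δ1: clk:0→1
  Δ2: w1:1→0
  Δ3: w0:1→0
  (3Δ to stable)
t=17 Δ0: w1=0 w0=0 clk=1
  Δ1: clk:1→0
  (1Δ to stable)
t=18 Δ0: w1=0 w0=0 clk=0
  Δ1: clk:0→1
  Δ2: w1:0→1
  Δ3: w0:0→1
  (3Δ to stable)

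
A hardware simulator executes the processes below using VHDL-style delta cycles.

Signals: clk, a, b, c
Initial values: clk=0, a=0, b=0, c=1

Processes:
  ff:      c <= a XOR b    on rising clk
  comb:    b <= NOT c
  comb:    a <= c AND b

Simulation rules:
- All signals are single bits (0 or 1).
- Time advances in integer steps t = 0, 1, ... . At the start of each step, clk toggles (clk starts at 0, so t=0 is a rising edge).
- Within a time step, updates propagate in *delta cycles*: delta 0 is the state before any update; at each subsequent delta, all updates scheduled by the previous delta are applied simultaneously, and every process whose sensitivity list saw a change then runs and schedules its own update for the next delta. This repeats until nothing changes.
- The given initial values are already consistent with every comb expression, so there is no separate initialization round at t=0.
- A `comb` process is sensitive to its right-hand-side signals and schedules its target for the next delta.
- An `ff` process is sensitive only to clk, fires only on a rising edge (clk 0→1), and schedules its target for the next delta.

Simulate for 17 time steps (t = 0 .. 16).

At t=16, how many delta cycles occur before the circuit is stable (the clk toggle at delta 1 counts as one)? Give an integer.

t0.Δ0 b=0 clk=0 a=0 c=1
t0.Δ1 b=0 clk=1 a=0 c=1
t0.Δ2 b=0 clk=1 a=0 c=0
t0.Δ3 b=1 clk=1 a=0 c=0
t1.Δ0 b=1 clk=1 a=0 c=0
t1.Δ1 b=1 clk=0 a=0 c=0
t2.Δ0 b=1 clk=0 a=0 c=0
t2.Δ1 b=1 clk=1 a=0 c=0
t2.Δ2 b=1 clk=1 a=0 c=1
t2.Δ3 b=0 clk=1 a=1 c=1
t2.Δ4 b=0 clk=1 a=0 c=1
t3.Δ0 b=0 clk=1 a=0 c=1
t3.Δ1 b=0 clk=0 a=0 c=1
t4.Δ0 b=0 clk=0 a=0 c=1
t4.Δ1 b=0 clk=1 a=0 c=1
t4.Δ2 b=0 clk=1 a=0 c=0
t4.Δ3 b=1 clk=1 a=0 c=0
t5.Δ0 b=1 clk=1 a=0 c=0
t5.Δ1 b=1 clk=0 a=0 c=0
t6.Δ0 b=1 clk=0 a=0 c=0
t6.Δ1 b=1 clk=1 a=0 c=0
t6.Δ2 b=1 clk=1 a=0 c=1
t6.Δ3 b=0 clk=1 a=1 c=1
t6.Δ4 b=0 clk=1 a=0 c=1
t7.Δ0 b=0 clk=1 a=0 c=1
t7.Δ1 b=0 clk=0 a=0 c=1
t8.Δ0 b=0 clk=0 a=0 c=1
t8.Δ1 b=0 clk=1 a=0 c=1
t8.Δ2 b=0 clk=1 a=0 c=0
t8.Δ3 b=1 clk=1 a=0 c=0
t9.Δ0 b=1 clk=1 a=0 c=0
t9.Δ1 b=1 clk=0 a=0 c=0
t10.Δ0 b=1 clk=0 a=0 c=0
t10.Δ1 b=1 clk=1 a=0 c=0
t10.Δ2 b=1 clk=1 a=0 c=1
t10.Δ3 b=0 clk=1 a=1 c=1
t10.Δ4 b=0 clk=1 a=0 c=1
t11.Δ0 b=0 clk=1 a=0 c=1
t11.Δ1 b=0 clk=0 a=0 c=1
t12.Δ0 b=0 clk=0 a=0 c=1
t12.Δ1 b=0 clk=1 a=0 c=1
t12.Δ2 b=0 clk=1 a=0 c=0
t12.Δ3 b=1 clk=1 a=0 c=0
t13.Δ0 b=1 clk=1 a=0 c=0
t13.Δ1 b=1 clk=0 a=0 c=0
t14.Δ0 b=1 clk=0 a=0 c=0
t14.Δ1 b=1 clk=1 a=0 c=0
t14.Δ2 b=1 clk=1 a=0 c=1
t14.Δ3 b=0 clk=1 a=1 c=1
t14.Δ4 b=0 clk=1 a=0 c=1
t15.Δ0 b=0 clk=1 a=0 c=1
t15.Δ1 b=0 clk=0 a=0 c=1
t16.Δ0 b=0 clk=0 a=0 c=1
t16.Δ1 b=0 clk=1 a=0 c=1
t16.Δ2 b=0 clk=1 a=0 c=0
t16.Δ3 b=1 clk=1 a=0 c=0

3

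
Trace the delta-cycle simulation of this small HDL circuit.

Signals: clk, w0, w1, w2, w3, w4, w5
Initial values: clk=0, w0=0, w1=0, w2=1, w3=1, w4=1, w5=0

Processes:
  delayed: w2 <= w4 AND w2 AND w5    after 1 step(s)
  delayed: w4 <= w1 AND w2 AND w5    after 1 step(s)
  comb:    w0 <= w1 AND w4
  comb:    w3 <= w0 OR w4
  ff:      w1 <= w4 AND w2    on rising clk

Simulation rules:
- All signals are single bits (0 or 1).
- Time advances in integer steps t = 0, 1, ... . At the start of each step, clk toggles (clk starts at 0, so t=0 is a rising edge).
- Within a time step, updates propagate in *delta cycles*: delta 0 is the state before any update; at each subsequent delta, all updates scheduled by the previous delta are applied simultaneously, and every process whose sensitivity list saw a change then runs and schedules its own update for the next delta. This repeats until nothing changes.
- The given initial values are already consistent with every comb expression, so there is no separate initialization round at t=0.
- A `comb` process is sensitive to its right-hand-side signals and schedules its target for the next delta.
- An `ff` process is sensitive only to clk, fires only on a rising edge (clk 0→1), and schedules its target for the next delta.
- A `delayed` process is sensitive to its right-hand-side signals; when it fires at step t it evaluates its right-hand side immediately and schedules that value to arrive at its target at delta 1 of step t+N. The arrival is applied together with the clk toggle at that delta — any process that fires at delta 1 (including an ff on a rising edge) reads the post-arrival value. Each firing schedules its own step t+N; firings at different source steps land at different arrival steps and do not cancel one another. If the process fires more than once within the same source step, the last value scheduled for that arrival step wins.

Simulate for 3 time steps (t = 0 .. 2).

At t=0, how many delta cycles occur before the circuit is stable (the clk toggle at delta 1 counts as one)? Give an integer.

3

[bits: w5,w1,w0,clk,w2,w3,w4]
t=0: Δ0=0000111 Δ1=0001111 Δ2=0101111 Δ3=0111111 | 3Δ
t=1: Δ0=0111111 Δ1=0110110 Δ2=0100110 Δ3=0100100 | 3Δ
t=2: Δ0=0100100 Δ1=0101000 Δ2=0001000 | 2Δ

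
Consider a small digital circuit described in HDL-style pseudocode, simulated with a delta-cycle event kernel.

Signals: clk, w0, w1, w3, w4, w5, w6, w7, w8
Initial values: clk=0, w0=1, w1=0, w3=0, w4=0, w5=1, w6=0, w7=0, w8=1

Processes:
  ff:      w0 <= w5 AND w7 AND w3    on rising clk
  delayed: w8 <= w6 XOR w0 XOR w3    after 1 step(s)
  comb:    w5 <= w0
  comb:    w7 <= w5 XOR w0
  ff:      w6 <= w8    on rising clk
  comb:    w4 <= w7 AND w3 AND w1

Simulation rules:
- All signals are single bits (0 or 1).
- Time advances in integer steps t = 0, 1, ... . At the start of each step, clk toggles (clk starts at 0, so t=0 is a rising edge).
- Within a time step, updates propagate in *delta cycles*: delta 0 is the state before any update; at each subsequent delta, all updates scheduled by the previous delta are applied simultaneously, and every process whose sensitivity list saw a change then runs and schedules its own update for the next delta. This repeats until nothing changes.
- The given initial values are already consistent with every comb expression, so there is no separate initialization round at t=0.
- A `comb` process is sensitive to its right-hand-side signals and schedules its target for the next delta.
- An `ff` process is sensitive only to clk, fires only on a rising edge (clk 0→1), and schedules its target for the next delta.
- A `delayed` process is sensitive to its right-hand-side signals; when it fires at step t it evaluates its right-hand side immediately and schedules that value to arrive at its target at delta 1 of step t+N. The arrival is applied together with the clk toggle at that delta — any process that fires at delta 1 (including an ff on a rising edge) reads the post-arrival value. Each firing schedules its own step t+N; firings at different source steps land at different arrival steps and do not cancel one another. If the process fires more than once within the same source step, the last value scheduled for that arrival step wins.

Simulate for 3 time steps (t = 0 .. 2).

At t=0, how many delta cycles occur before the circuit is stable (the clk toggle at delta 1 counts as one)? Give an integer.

4

t0.Δ0 w4=0 w5=1 w8=1 w7=0 w6=0 w1=0 w0=1 w3=0 clk=0
t0.Δ1 w4=0 w5=1 w8=1 w7=0 w6=0 w1=0 w0=1 w3=0 clk=1
t0.Δ2 w4=0 w5=1 w8=1 w7=0 w6=1 w1=0 w0=0 w3=0 clk=1
t0.Δ3 w4=0 w5=0 w8=1 w7=1 w6=1 w1=0 w0=0 w3=0 clk=1
t0.Δ4 w4=0 w5=0 w8=1 w7=0 w6=1 w1=0 w0=0 w3=0 clk=1
t1.Δ0 w4=0 w5=0 w8=1 w7=0 w6=1 w1=0 w0=0 w3=0 clk=1
t1.Δ1 w4=0 w5=0 w8=1 w7=0 w6=1 w1=0 w0=0 w3=0 clk=0
t2.Δ0 w4=0 w5=0 w8=1 w7=0 w6=1 w1=0 w0=0 w3=0 clk=0
t2.Δ1 w4=0 w5=0 w8=1 w7=0 w6=1 w1=0 w0=0 w3=0 clk=1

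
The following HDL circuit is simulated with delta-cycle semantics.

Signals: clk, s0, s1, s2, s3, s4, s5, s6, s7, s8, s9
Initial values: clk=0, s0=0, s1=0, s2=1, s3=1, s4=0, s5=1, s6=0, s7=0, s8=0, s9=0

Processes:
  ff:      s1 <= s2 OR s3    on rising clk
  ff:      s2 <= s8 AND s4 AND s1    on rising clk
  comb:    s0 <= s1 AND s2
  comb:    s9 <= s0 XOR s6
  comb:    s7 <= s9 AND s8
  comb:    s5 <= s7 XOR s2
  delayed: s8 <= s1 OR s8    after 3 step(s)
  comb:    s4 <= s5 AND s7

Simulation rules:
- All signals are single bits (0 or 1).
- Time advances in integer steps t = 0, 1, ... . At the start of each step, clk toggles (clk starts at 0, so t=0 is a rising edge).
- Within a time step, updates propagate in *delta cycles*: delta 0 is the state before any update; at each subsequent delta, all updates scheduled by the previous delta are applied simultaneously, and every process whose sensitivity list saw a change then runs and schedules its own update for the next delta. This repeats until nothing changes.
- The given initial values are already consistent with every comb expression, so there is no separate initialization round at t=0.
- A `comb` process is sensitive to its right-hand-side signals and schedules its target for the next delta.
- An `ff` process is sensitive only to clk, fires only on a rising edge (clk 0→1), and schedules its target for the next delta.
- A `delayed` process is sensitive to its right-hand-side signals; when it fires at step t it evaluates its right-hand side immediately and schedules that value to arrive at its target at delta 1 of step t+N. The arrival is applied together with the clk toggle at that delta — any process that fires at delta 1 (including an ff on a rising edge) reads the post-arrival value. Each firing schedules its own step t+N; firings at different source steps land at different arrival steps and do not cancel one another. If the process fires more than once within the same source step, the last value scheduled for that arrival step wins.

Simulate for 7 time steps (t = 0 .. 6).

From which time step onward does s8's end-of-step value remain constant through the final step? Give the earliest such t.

t0.Δ0 clk=0 s3=1 s9=0 s8=0 s1=0 s6=0 s2=1 s7=0 s4=0 s5=1 s0=0
t0.Δ1 clk=1 s3=1 s9=0 s8=0 s1=0 s6=0 s2=1 s7=0 s4=0 s5=1 s0=0
t0.Δ2 clk=1 s3=1 s9=0 s8=0 s1=1 s6=0 s2=0 s7=0 s4=0 s5=1 s0=0
t0.Δ3 clk=1 s3=1 s9=0 s8=0 s1=1 s6=0 s2=0 s7=0 s4=0 s5=0 s0=0
t1.Δ0 clk=1 s3=1 s9=0 s8=0 s1=1 s6=0 s2=0 s7=0 s4=0 s5=0 s0=0
t1.Δ1 clk=0 s3=1 s9=0 s8=0 s1=1 s6=0 s2=0 s7=0 s4=0 s5=0 s0=0
t2.Δ0 clk=0 s3=1 s9=0 s8=0 s1=1 s6=0 s2=0 s7=0 s4=0 s5=0 s0=0
t2.Δ1 clk=1 s3=1 s9=0 s8=0 s1=1 s6=0 s2=0 s7=0 s4=0 s5=0 s0=0
t3.Δ0 clk=1 s3=1 s9=0 s8=0 s1=1 s6=0 s2=0 s7=0 s4=0 s5=0 s0=0
t3.Δ1 clk=0 s3=1 s9=0 s8=1 s1=1 s6=0 s2=0 s7=0 s4=0 s5=0 s0=0
t4.Δ0 clk=0 s3=1 s9=0 s8=1 s1=1 s6=0 s2=0 s7=0 s4=0 s5=0 s0=0
t4.Δ1 clk=1 s3=1 s9=0 s8=1 s1=1 s6=0 s2=0 s7=0 s4=0 s5=0 s0=0
t5.Δ0 clk=1 s3=1 s9=0 s8=1 s1=1 s6=0 s2=0 s7=0 s4=0 s5=0 s0=0
t5.Δ1 clk=0 s3=1 s9=0 s8=1 s1=1 s6=0 s2=0 s7=0 s4=0 s5=0 s0=0
t6.Δ0 clk=0 s3=1 s9=0 s8=1 s1=1 s6=0 s2=0 s7=0 s4=0 s5=0 s0=0
t6.Δ1 clk=1 s3=1 s9=0 s8=1 s1=1 s6=0 s2=0 s7=0 s4=0 s5=0 s0=0

3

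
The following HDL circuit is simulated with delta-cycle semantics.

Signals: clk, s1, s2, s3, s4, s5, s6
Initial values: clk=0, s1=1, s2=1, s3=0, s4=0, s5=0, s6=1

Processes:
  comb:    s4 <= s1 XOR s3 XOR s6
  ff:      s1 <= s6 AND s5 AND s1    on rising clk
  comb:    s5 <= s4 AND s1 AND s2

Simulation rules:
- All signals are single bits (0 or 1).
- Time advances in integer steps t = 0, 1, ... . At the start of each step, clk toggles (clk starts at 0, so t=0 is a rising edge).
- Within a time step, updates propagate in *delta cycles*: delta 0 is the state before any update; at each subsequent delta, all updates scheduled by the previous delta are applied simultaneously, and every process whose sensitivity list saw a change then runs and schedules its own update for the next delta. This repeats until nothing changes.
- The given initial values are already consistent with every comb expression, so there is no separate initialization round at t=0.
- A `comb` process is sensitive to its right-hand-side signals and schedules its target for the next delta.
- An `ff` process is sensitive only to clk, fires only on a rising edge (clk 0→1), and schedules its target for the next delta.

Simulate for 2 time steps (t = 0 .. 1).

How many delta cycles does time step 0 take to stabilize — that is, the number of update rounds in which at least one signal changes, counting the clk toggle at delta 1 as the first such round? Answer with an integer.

t=0 Δ0: s5=0 s1=1 s2=1 s6=1 s4=0 s3=0 clk=0
  Δ1: clk:0→1
  Δ2: s1:1→0
  Δ3: s4:0→1
  (3Δ to stable)
t=1 Δ0: s5=0 s1=0 s2=1 s6=1 s4=1 s3=0 clk=1
  Δ1: clk:1→0
  (1Δ to stable)

3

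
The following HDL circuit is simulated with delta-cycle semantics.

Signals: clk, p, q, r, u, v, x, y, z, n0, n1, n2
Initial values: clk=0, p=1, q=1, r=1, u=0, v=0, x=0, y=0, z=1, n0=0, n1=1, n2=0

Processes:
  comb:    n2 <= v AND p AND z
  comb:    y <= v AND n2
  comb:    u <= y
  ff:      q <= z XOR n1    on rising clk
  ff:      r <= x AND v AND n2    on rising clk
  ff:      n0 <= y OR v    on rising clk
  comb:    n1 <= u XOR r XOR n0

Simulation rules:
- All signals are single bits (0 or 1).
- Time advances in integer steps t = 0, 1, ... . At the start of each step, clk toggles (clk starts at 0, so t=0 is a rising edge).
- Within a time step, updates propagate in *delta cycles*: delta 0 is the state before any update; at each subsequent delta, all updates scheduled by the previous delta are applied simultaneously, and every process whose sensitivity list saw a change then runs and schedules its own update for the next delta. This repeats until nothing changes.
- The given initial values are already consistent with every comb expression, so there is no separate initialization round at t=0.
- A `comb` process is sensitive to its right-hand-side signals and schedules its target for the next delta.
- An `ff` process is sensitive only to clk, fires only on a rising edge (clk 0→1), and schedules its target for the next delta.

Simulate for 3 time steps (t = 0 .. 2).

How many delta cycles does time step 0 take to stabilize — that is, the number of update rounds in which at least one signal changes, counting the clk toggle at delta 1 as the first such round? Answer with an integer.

3

t=0 Δ0: q=1 x=0 n2=0 p=1 clk=0 r=1 v=0 y=0 n1=1 n0=0 z=1 u=0
  Δ1: clk:0→1
  Δ2: q:1→0, r:1→0
  Δ3: n1:1→0
  (3Δ to stable)
t=1 Δ0: q=0 x=0 n2=0 p=1 clk=1 r=0 v=0 y=0 n1=0 n0=0 z=1 u=0
  Δ1: clk:1→0
  (1Δ to stable)
t=2 Δ0: q=0 x=0 n2=0 p=1 clk=0 r=0 v=0 y=0 n1=0 n0=0 z=1 u=0
  Δ1: clk:0→1
  Δ2: q:0→1
  (2Δ to stable)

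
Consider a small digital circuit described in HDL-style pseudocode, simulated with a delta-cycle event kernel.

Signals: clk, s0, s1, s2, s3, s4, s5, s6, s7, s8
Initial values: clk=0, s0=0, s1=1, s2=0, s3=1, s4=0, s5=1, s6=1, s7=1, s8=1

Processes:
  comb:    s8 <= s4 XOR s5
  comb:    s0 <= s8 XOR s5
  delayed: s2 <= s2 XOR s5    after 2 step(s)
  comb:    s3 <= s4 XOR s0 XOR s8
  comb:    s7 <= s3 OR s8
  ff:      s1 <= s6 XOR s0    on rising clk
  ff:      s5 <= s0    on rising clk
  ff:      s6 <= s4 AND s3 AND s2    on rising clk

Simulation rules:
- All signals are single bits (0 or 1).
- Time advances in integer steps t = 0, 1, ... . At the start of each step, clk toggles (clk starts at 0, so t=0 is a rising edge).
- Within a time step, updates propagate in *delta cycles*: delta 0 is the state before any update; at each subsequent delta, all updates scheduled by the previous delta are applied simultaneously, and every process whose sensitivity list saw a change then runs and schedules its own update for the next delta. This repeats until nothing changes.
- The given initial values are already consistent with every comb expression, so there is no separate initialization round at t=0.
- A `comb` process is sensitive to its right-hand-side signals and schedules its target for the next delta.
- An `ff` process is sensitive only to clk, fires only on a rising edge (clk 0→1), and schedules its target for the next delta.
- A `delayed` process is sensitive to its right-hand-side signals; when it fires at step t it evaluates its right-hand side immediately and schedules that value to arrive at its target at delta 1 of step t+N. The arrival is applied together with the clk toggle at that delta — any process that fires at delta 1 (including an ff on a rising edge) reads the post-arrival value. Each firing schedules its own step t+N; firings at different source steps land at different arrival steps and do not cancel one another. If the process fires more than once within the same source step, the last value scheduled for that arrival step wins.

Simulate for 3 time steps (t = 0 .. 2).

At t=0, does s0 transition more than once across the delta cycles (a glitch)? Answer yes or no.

yes

t0.Δ0 s4=0 s8=1 s6=1 clk=0 s1=1 s0=0 s2=0 s7=1 s3=1 s5=1
t0.Δ1 s4=0 s8=1 s6=1 clk=1 s1=1 s0=0 s2=0 s7=1 s3=1 s5=1
t0.Δ2 s4=0 s8=1 s6=0 clk=1 s1=1 s0=0 s2=0 s7=1 s3=1 s5=0
t0.Δ3 s4=0 s8=0 s6=0 clk=1 s1=1 s0=1 s2=0 s7=1 s3=1 s5=0
t0.Δ4 s4=0 s8=0 s6=0 clk=1 s1=1 s0=0 s2=0 s7=1 s3=1 s5=0
t0.Δ5 s4=0 s8=0 s6=0 clk=1 s1=1 s0=0 s2=0 s7=1 s3=0 s5=0
t0.Δ6 s4=0 s8=0 s6=0 clk=1 s1=1 s0=0 s2=0 s7=0 s3=0 s5=0
t1.Δ0 s4=0 s8=0 s6=0 clk=1 s1=1 s0=0 s2=0 s7=0 s3=0 s5=0
t1.Δ1 s4=0 s8=0 s6=0 clk=0 s1=1 s0=0 s2=0 s7=0 s3=0 s5=0
t2.Δ0 s4=0 s8=0 s6=0 clk=0 s1=1 s0=0 s2=0 s7=0 s3=0 s5=0
t2.Δ1 s4=0 s8=0 s6=0 clk=1 s1=1 s0=0 s2=0 s7=0 s3=0 s5=0
t2.Δ2 s4=0 s8=0 s6=0 clk=1 s1=0 s0=0 s2=0 s7=0 s3=0 s5=0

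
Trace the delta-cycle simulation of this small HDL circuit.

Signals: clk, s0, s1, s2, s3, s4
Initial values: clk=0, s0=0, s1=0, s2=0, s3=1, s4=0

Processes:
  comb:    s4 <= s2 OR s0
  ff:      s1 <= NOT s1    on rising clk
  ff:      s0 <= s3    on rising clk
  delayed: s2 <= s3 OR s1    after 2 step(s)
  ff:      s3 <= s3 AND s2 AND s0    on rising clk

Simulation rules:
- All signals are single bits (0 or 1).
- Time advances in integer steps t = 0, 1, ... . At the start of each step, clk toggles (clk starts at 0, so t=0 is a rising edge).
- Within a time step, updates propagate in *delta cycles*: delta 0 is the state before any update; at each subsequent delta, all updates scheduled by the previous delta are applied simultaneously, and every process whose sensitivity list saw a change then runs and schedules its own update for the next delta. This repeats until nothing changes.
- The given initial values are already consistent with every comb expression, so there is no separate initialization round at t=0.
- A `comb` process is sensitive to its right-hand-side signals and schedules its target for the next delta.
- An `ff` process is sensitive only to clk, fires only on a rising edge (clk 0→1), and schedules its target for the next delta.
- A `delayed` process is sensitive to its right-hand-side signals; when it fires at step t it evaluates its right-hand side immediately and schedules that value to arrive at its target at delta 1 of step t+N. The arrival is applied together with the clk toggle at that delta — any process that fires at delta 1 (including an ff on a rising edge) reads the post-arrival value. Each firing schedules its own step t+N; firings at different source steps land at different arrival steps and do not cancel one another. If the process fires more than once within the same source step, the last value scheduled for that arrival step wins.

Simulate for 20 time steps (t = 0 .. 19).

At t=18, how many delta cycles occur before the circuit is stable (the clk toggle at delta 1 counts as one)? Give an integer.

2

[bits: s0,s3,clk,s1,s2,s4]
t=0: Δ0=010000 Δ1=011000 Δ2=101100 Δ3=101101 | 3Δ
t=1: Δ0=101101 Δ1=100101 | 1Δ
t=2: Δ0=100101 Δ1=101111 Δ2=001011 | 2Δ
t=3: Δ0=001011 Δ1=000011 | 1Δ
t=4: Δ0=000011 Δ1=001001 Δ2=001100 | 2Δ
t=5: Δ0=001100 Δ1=000100 | 1Δ
t=6: Δ0=000100 Δ1=001110 Δ2=001011 | 2Δ
t=7: Δ0=001011 Δ1=000011 | 1Δ
t=8: Δ0=000011 Δ1=001001 Δ2=001100 | 2Δ
t=9: Δ0=001100 Δ1=000100 | 1Δ
t=10: Δ0=000100 Δ1=001110 Δ2=001011 | 2Δ
t=11: Δ0=001011 Δ1=000011 | 1Δ
t=12: Δ0=000011 Δ1=001001 Δ2=001100 | 2Δ
t=13: Δ0=001100 Δ1=000100 | 1Δ
t=14: Δ0=000100 Δ1=001110 Δ2=001011 | 2Δ
t=15: Δ0=001011 Δ1=000011 | 1Δ
t=16: Δ0=000011 Δ1=001001 Δ2=001100 | 2Δ
t=17: Δ0=001100 Δ1=000100 | 1Δ
t=18: Δ0=000100 Δ1=001110 Δ2=001011 | 2Δ
t=19: Δ0=001011 Δ1=000011 | 1Δ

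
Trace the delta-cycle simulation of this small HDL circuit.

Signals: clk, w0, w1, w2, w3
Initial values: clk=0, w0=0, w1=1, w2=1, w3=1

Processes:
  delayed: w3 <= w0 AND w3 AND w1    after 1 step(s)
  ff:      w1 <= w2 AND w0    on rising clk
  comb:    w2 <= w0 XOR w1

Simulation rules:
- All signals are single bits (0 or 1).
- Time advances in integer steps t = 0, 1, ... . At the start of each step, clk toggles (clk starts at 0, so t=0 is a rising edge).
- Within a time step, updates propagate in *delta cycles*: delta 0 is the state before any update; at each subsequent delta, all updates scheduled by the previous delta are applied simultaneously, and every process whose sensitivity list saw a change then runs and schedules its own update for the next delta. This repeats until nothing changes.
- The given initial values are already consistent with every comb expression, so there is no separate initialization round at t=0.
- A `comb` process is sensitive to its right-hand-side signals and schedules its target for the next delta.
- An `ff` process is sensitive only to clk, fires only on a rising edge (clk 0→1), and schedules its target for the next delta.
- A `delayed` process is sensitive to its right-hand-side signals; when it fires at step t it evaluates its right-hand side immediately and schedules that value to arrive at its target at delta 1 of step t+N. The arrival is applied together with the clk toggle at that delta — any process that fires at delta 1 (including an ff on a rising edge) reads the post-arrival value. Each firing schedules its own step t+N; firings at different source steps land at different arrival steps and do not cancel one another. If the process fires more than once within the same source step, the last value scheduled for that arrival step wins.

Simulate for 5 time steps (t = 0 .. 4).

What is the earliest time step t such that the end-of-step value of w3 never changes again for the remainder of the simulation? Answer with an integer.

1

t=0 Δ0: w1=1 clk=0 w3=1 w2=1 w0=0
  Δ1: clk:0→1
  Δ2: w1:1→0
  Δ3: w2:1→0
  (3Δ to stable)
t=1 Δ0: w1=0 clk=1 w3=1 w2=0 w0=0
  Δ1: clk:1→0, w3:1→0
  (1Δ to stable)
t=2 Δ0: w1=0 clk=0 w3=0 w2=0 w0=0
  Δ1: clk:0→1
  (1Δ to stable)
t=3 Δ0: w1=0 clk=1 w3=0 w2=0 w0=0
  Δ1: clk:1→0
  (1Δ to stable)
t=4 Δ0: w1=0 clk=0 w3=0 w2=0 w0=0
  Δ1: clk:0→1
  (1Δ to stable)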